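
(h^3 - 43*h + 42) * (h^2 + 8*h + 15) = h^5 + 8*h^4 - 28*h^3 - 302*h^2 - 309*h + 630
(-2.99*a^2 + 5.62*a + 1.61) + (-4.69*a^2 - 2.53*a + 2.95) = -7.68*a^2 + 3.09*a + 4.56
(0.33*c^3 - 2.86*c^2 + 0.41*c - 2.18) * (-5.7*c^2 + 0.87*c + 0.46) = -1.881*c^5 + 16.5891*c^4 - 4.6734*c^3 + 11.4671*c^2 - 1.708*c - 1.0028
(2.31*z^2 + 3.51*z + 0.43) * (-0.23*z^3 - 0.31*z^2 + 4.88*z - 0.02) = -0.5313*z^5 - 1.5234*z^4 + 10.0858*z^3 + 16.9493*z^2 + 2.0282*z - 0.0086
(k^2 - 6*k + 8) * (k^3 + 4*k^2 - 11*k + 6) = k^5 - 2*k^4 - 27*k^3 + 104*k^2 - 124*k + 48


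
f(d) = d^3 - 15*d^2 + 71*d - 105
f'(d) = 3*d^2 - 30*d + 71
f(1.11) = -43.30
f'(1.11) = 41.40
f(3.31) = 1.93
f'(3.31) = 4.57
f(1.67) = -23.61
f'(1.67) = 29.27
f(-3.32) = -542.65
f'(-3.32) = 203.67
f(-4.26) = -756.98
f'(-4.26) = 253.24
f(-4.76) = -890.67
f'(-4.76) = 281.77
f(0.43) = -77.16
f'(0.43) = 58.65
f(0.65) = -64.91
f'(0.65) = 52.77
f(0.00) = -105.00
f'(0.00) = 71.00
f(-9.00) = -2688.00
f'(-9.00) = 584.00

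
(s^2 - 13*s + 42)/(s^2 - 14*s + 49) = (s - 6)/(s - 7)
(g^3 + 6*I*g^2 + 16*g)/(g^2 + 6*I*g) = (g^2 + 6*I*g + 16)/(g + 6*I)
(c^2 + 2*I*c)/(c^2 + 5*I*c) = (c + 2*I)/(c + 5*I)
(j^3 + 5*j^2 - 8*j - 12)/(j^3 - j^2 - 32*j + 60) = (j + 1)/(j - 5)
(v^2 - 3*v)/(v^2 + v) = (v - 3)/(v + 1)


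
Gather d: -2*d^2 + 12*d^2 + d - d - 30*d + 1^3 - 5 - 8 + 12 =10*d^2 - 30*d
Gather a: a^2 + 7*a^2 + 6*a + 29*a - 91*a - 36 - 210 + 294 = 8*a^2 - 56*a + 48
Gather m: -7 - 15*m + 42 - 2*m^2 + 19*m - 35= -2*m^2 + 4*m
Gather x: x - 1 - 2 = x - 3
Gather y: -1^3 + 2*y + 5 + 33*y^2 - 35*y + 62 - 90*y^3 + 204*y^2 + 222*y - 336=-90*y^3 + 237*y^2 + 189*y - 270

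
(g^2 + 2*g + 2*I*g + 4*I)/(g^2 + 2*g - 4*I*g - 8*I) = (g + 2*I)/(g - 4*I)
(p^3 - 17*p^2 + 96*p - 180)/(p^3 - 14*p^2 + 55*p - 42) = (p^2 - 11*p + 30)/(p^2 - 8*p + 7)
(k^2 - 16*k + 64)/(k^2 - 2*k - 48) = (k - 8)/(k + 6)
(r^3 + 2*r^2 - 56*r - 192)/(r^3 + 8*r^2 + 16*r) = (r^2 - 2*r - 48)/(r*(r + 4))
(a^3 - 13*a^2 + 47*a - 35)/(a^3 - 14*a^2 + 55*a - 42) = (a - 5)/(a - 6)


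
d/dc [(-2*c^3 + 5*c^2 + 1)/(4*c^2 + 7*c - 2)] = (-8*c^4 - 28*c^3 + 47*c^2 - 28*c - 7)/(16*c^4 + 56*c^3 + 33*c^2 - 28*c + 4)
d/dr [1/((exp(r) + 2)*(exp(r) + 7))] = (-2*exp(r) - 9)*exp(r)/(exp(4*r) + 18*exp(3*r) + 109*exp(2*r) + 252*exp(r) + 196)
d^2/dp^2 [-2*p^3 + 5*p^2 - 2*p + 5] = 10 - 12*p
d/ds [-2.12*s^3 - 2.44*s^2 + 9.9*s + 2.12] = -6.36*s^2 - 4.88*s + 9.9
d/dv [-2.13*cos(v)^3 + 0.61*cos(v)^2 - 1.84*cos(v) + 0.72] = (6.39*cos(v)^2 - 1.22*cos(v) + 1.84)*sin(v)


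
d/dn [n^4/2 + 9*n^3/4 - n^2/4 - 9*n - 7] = 2*n^3 + 27*n^2/4 - n/2 - 9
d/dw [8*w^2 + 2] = 16*w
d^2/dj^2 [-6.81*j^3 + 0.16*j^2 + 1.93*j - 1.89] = 0.32 - 40.86*j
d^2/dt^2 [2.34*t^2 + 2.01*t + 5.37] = 4.68000000000000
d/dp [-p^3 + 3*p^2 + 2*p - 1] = -3*p^2 + 6*p + 2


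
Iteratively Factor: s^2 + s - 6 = (s + 3)*(s - 2)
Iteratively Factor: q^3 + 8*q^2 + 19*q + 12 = (q + 3)*(q^2 + 5*q + 4) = (q + 3)*(q + 4)*(q + 1)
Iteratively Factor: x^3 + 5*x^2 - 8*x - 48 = (x + 4)*(x^2 + x - 12) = (x - 3)*(x + 4)*(x + 4)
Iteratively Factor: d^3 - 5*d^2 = (d - 5)*(d^2) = d*(d - 5)*(d)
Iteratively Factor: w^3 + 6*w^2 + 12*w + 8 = (w + 2)*(w^2 + 4*w + 4) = (w + 2)^2*(w + 2)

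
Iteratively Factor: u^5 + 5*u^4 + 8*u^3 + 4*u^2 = (u)*(u^4 + 5*u^3 + 8*u^2 + 4*u) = u*(u + 2)*(u^3 + 3*u^2 + 2*u) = u*(u + 1)*(u + 2)*(u^2 + 2*u) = u*(u + 1)*(u + 2)^2*(u)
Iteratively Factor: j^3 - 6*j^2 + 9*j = (j - 3)*(j^2 - 3*j) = (j - 3)^2*(j)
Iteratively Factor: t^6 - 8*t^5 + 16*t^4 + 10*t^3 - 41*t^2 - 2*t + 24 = (t - 2)*(t^5 - 6*t^4 + 4*t^3 + 18*t^2 - 5*t - 12) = (t - 2)*(t + 1)*(t^4 - 7*t^3 + 11*t^2 + 7*t - 12) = (t - 3)*(t - 2)*(t + 1)*(t^3 - 4*t^2 - t + 4) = (t - 3)*(t - 2)*(t - 1)*(t + 1)*(t^2 - 3*t - 4) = (t - 4)*(t - 3)*(t - 2)*(t - 1)*(t + 1)*(t + 1)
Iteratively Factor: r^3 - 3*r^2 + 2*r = (r - 1)*(r^2 - 2*r) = r*(r - 1)*(r - 2)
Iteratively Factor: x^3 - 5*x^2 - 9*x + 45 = (x - 5)*(x^2 - 9) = (x - 5)*(x + 3)*(x - 3)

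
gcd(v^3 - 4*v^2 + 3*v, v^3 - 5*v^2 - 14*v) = v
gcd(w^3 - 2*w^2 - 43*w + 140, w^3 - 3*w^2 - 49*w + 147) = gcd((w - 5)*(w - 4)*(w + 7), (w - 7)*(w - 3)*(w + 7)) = w + 7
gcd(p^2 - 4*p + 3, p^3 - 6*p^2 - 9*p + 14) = p - 1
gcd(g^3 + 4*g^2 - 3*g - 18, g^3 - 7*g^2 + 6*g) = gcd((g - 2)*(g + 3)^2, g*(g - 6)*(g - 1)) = 1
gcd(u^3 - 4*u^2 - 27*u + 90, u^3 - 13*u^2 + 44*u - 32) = 1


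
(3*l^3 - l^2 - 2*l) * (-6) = -18*l^3 + 6*l^2 + 12*l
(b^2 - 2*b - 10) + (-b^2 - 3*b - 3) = -5*b - 13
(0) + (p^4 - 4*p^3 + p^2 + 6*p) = p^4 - 4*p^3 + p^2 + 6*p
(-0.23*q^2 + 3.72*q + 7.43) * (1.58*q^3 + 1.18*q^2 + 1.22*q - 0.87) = -0.3634*q^5 + 5.6062*q^4 + 15.8484*q^3 + 13.5059*q^2 + 5.8282*q - 6.4641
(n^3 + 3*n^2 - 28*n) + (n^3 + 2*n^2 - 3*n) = 2*n^3 + 5*n^2 - 31*n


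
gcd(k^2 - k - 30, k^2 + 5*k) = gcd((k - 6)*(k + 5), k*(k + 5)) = k + 5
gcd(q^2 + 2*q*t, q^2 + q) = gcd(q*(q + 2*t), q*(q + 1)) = q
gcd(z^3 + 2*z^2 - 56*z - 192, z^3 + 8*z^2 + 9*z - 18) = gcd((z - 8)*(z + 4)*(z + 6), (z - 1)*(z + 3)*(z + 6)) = z + 6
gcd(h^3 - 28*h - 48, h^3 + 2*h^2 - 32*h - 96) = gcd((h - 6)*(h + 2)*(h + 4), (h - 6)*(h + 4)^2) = h^2 - 2*h - 24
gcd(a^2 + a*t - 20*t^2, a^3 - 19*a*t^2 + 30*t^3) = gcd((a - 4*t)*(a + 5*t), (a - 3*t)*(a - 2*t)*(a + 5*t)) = a + 5*t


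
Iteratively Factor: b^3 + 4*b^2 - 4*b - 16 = (b - 2)*(b^2 + 6*b + 8) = (b - 2)*(b + 2)*(b + 4)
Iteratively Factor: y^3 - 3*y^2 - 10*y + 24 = (y + 3)*(y^2 - 6*y + 8) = (y - 2)*(y + 3)*(y - 4)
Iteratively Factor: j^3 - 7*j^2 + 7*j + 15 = (j - 3)*(j^2 - 4*j - 5) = (j - 5)*(j - 3)*(j + 1)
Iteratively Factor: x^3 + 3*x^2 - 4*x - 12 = (x + 2)*(x^2 + x - 6) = (x + 2)*(x + 3)*(x - 2)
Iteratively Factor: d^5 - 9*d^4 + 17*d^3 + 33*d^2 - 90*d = (d)*(d^4 - 9*d^3 + 17*d^2 + 33*d - 90) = d*(d - 5)*(d^3 - 4*d^2 - 3*d + 18) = d*(d - 5)*(d + 2)*(d^2 - 6*d + 9) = d*(d - 5)*(d - 3)*(d + 2)*(d - 3)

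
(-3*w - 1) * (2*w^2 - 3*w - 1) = -6*w^3 + 7*w^2 + 6*w + 1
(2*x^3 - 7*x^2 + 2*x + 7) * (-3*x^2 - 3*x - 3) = -6*x^5 + 15*x^4 + 9*x^3 - 6*x^2 - 27*x - 21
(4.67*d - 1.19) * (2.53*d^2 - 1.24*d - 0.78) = 11.8151*d^3 - 8.8015*d^2 - 2.167*d + 0.9282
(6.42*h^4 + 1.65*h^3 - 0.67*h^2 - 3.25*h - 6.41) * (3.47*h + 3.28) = 22.2774*h^5 + 26.7831*h^4 + 3.0871*h^3 - 13.4751*h^2 - 32.9027*h - 21.0248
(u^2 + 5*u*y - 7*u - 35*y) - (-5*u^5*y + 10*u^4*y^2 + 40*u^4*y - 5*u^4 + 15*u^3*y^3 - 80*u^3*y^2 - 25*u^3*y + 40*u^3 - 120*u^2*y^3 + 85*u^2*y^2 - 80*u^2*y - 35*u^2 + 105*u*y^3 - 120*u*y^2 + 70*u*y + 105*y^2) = 5*u^5*y - 10*u^4*y^2 - 40*u^4*y + 5*u^4 - 15*u^3*y^3 + 80*u^3*y^2 + 25*u^3*y - 40*u^3 + 120*u^2*y^3 - 85*u^2*y^2 + 80*u^2*y + 36*u^2 - 105*u*y^3 + 120*u*y^2 - 65*u*y - 7*u - 105*y^2 - 35*y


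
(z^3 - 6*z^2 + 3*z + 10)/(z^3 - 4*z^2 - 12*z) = (-z^3 + 6*z^2 - 3*z - 10)/(z*(-z^2 + 4*z + 12))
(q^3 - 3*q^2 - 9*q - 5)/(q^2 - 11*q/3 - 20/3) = 3*(q^2 + 2*q + 1)/(3*q + 4)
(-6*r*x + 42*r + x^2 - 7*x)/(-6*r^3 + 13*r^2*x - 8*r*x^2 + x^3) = (x - 7)/(r^2 - 2*r*x + x^2)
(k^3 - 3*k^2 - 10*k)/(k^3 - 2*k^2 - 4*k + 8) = k*(k - 5)/(k^2 - 4*k + 4)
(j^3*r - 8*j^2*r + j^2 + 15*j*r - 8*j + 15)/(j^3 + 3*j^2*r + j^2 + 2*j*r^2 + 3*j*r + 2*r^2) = (j^3*r - 8*j^2*r + j^2 + 15*j*r - 8*j + 15)/(j^3 + 3*j^2*r + j^2 + 2*j*r^2 + 3*j*r + 2*r^2)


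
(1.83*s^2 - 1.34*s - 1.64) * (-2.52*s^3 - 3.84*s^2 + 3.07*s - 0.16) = -4.6116*s^5 - 3.6504*s^4 + 14.8965*s^3 + 1.891*s^2 - 4.8204*s + 0.2624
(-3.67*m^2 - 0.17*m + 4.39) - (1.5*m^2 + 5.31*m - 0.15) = -5.17*m^2 - 5.48*m + 4.54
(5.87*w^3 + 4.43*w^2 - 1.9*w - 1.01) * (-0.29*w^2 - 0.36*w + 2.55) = -1.7023*w^5 - 3.3979*w^4 + 13.9247*w^3 + 12.2734*w^2 - 4.4814*w - 2.5755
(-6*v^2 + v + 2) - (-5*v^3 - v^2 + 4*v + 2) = 5*v^3 - 5*v^2 - 3*v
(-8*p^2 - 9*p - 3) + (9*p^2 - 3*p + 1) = p^2 - 12*p - 2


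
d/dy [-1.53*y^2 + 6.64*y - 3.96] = 6.64 - 3.06*y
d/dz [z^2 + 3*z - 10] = 2*z + 3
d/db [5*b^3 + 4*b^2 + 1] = b*(15*b + 8)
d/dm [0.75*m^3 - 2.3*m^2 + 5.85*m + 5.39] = 2.25*m^2 - 4.6*m + 5.85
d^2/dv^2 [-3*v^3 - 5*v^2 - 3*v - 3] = -18*v - 10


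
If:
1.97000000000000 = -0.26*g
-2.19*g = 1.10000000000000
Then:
No Solution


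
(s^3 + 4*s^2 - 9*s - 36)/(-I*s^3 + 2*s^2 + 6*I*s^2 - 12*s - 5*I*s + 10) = I*(s^3 + 4*s^2 - 9*s - 36)/(s^3 + 2*s^2*(-3 + I) + s*(5 - 12*I) + 10*I)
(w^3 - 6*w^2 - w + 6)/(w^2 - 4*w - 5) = (w^2 - 7*w + 6)/(w - 5)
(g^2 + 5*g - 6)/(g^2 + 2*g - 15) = (g^2 + 5*g - 6)/(g^2 + 2*g - 15)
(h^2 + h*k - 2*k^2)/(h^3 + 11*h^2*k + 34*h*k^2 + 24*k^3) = (h^2 + h*k - 2*k^2)/(h^3 + 11*h^2*k + 34*h*k^2 + 24*k^3)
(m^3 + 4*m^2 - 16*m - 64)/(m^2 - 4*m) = m + 8 + 16/m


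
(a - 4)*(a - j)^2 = a^3 - 2*a^2*j - 4*a^2 + a*j^2 + 8*a*j - 4*j^2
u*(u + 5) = u^2 + 5*u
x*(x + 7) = x^2 + 7*x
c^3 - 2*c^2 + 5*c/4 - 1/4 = (c - 1)*(c - 1/2)^2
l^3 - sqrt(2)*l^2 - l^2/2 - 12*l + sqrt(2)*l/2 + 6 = (l - 1/2)*(l - 3*sqrt(2))*(l + 2*sqrt(2))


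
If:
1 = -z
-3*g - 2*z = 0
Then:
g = 2/3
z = -1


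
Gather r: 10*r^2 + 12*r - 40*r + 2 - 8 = 10*r^2 - 28*r - 6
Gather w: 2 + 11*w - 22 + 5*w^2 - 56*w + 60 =5*w^2 - 45*w + 40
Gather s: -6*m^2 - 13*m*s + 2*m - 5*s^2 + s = -6*m^2 + 2*m - 5*s^2 + s*(1 - 13*m)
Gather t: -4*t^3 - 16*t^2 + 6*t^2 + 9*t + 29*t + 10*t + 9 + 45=-4*t^3 - 10*t^2 + 48*t + 54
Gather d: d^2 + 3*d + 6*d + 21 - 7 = d^2 + 9*d + 14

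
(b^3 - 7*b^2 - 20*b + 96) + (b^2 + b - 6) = b^3 - 6*b^2 - 19*b + 90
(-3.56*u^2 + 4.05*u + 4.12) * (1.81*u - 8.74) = -6.4436*u^3 + 38.4449*u^2 - 27.9398*u - 36.0088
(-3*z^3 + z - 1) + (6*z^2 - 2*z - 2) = -3*z^3 + 6*z^2 - z - 3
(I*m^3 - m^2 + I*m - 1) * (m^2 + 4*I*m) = I*m^5 - 5*m^4 - 3*I*m^3 - 5*m^2 - 4*I*m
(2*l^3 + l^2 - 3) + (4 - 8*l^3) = -6*l^3 + l^2 + 1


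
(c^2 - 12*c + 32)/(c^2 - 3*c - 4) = (c - 8)/(c + 1)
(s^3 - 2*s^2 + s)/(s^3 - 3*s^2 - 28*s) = (-s^2 + 2*s - 1)/(-s^2 + 3*s + 28)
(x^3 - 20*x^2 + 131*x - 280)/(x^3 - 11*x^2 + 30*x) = (x^2 - 15*x + 56)/(x*(x - 6))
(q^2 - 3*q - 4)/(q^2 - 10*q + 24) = (q + 1)/(q - 6)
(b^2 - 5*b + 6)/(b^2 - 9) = (b - 2)/(b + 3)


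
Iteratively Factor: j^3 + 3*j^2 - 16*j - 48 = (j + 4)*(j^2 - j - 12) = (j + 3)*(j + 4)*(j - 4)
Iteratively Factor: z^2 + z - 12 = (z - 3)*(z + 4)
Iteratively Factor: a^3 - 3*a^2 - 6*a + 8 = (a - 1)*(a^2 - 2*a - 8) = (a - 4)*(a - 1)*(a + 2)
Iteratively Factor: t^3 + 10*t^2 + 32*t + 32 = (t + 4)*(t^2 + 6*t + 8) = (t + 4)^2*(t + 2)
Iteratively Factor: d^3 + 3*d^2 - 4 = (d + 2)*(d^2 + d - 2) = (d + 2)^2*(d - 1)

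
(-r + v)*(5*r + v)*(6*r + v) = -30*r^3 + 19*r^2*v + 10*r*v^2 + v^3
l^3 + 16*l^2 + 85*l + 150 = (l + 5)^2*(l + 6)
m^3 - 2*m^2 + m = m*(m - 1)^2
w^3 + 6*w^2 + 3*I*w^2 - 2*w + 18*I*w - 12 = (w + 6)*(w + I)*(w + 2*I)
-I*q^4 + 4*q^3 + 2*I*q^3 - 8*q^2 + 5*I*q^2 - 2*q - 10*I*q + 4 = (q - 2)*(q + I)*(q + 2*I)*(-I*q + 1)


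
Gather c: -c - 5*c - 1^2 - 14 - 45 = -6*c - 60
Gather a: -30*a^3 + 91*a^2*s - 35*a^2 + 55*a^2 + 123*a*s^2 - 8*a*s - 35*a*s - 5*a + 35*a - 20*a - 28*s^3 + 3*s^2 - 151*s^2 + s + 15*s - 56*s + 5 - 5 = -30*a^3 + a^2*(91*s + 20) + a*(123*s^2 - 43*s + 10) - 28*s^3 - 148*s^2 - 40*s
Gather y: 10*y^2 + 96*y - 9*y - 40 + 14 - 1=10*y^2 + 87*y - 27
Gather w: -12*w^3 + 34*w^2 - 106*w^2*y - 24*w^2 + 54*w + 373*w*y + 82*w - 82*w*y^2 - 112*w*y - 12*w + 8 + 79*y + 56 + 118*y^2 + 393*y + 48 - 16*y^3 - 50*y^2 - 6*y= -12*w^3 + w^2*(10 - 106*y) + w*(-82*y^2 + 261*y + 124) - 16*y^3 + 68*y^2 + 466*y + 112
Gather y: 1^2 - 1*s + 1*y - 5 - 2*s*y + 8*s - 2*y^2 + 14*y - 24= 7*s - 2*y^2 + y*(15 - 2*s) - 28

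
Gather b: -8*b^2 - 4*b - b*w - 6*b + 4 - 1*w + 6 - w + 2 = -8*b^2 + b*(-w - 10) - 2*w + 12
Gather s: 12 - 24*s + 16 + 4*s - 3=25 - 20*s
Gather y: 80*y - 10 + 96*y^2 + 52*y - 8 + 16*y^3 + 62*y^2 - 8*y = 16*y^3 + 158*y^2 + 124*y - 18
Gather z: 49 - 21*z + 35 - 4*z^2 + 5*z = -4*z^2 - 16*z + 84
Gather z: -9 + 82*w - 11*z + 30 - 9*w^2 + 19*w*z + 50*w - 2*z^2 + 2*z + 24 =-9*w^2 + 132*w - 2*z^2 + z*(19*w - 9) + 45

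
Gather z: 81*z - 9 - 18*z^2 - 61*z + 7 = -18*z^2 + 20*z - 2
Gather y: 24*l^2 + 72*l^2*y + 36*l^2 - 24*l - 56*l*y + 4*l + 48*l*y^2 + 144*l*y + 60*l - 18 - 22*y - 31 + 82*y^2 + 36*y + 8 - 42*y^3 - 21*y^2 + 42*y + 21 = 60*l^2 + 40*l - 42*y^3 + y^2*(48*l + 61) + y*(72*l^2 + 88*l + 56) - 20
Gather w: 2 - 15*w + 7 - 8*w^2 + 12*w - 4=-8*w^2 - 3*w + 5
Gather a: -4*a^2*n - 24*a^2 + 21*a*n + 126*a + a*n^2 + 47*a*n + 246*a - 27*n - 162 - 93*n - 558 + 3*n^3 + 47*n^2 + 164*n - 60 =a^2*(-4*n - 24) + a*(n^2 + 68*n + 372) + 3*n^3 + 47*n^2 + 44*n - 780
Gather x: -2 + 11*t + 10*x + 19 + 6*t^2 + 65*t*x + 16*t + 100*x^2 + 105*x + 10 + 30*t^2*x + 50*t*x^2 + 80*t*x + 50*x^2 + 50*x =6*t^2 + 27*t + x^2*(50*t + 150) + x*(30*t^2 + 145*t + 165) + 27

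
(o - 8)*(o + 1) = o^2 - 7*o - 8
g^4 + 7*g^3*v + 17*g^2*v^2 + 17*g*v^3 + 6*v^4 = (g + v)^2*(g + 2*v)*(g + 3*v)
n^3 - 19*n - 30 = (n - 5)*(n + 2)*(n + 3)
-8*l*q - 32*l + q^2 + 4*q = (-8*l + q)*(q + 4)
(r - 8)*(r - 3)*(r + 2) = r^3 - 9*r^2 + 2*r + 48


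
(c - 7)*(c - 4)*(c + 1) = c^3 - 10*c^2 + 17*c + 28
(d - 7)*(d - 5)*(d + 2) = d^3 - 10*d^2 + 11*d + 70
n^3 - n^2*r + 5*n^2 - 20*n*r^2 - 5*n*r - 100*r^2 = (n + 5)*(n - 5*r)*(n + 4*r)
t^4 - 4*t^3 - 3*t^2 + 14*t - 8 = (t - 4)*(t - 1)^2*(t + 2)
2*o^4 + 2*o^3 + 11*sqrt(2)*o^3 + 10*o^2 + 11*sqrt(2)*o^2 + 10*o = o*(o + 5*sqrt(2))*(sqrt(2)*o + 1)*(sqrt(2)*o + sqrt(2))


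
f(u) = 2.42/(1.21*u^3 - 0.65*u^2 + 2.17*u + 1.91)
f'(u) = 2.42*(-3.63*u^2 + 1.3*u - 2.17)/(1.21*u^3 - 0.65*u^2 + 2.17*u + 1.91)^2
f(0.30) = 0.95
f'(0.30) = -0.79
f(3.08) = 0.06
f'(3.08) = -0.06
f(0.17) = 1.07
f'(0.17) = -0.97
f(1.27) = 0.40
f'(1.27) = -0.42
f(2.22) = 0.14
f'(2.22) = -0.15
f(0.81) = 0.62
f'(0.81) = -0.56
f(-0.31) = 2.13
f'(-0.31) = -5.45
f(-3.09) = -0.05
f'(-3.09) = -0.05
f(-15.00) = -0.00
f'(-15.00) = -0.00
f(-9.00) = -0.00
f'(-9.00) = -0.00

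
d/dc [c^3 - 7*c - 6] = 3*c^2 - 7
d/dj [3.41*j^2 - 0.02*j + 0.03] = 6.82*j - 0.02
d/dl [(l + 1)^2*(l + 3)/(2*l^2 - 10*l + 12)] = (l^4 - 10*l^3 - 14*l^2 + 54*l + 57)/(2*(l^4 - 10*l^3 + 37*l^2 - 60*l + 36))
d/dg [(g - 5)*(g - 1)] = 2*g - 6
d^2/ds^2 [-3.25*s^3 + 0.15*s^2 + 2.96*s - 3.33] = 0.3 - 19.5*s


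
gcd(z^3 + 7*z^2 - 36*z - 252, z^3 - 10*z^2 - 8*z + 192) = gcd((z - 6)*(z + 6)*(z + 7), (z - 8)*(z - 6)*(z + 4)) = z - 6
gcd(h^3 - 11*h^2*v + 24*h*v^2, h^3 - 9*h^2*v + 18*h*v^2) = -h^2 + 3*h*v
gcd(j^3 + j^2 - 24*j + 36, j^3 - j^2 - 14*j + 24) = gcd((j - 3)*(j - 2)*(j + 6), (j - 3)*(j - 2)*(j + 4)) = j^2 - 5*j + 6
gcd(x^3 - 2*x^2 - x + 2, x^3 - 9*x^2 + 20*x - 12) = x^2 - 3*x + 2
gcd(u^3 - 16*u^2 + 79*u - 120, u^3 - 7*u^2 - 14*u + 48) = u - 8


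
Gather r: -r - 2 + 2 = -r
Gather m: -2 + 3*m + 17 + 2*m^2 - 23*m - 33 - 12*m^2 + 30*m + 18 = -10*m^2 + 10*m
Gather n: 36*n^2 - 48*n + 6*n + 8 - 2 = 36*n^2 - 42*n + 6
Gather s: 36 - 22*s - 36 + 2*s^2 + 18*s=2*s^2 - 4*s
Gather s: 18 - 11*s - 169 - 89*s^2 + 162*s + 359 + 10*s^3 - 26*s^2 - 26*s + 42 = 10*s^3 - 115*s^2 + 125*s + 250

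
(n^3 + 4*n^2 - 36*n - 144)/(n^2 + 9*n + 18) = (n^2 - 2*n - 24)/(n + 3)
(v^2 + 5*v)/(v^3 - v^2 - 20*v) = (v + 5)/(v^2 - v - 20)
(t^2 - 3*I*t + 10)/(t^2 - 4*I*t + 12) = (t - 5*I)/(t - 6*I)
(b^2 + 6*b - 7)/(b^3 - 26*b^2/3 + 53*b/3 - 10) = 3*(b + 7)/(3*b^2 - 23*b + 30)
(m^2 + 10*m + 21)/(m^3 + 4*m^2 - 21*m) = (m + 3)/(m*(m - 3))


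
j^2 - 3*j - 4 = (j - 4)*(j + 1)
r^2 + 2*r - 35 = (r - 5)*(r + 7)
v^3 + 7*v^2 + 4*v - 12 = (v - 1)*(v + 2)*(v + 6)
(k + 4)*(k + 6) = k^2 + 10*k + 24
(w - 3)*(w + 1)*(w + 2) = w^3 - 7*w - 6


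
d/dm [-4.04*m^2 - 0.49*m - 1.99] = -8.08*m - 0.49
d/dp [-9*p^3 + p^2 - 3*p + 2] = -27*p^2 + 2*p - 3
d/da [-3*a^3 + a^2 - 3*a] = -9*a^2 + 2*a - 3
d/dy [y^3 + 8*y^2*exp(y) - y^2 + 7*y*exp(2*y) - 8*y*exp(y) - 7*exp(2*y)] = 8*y^2*exp(y) + 3*y^2 + 14*y*exp(2*y) + 8*y*exp(y) - 2*y - 7*exp(2*y) - 8*exp(y)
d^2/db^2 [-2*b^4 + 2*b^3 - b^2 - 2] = -24*b^2 + 12*b - 2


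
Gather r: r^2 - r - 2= r^2 - r - 2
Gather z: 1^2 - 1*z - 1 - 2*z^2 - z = -2*z^2 - 2*z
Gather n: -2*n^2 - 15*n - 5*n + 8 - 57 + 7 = -2*n^2 - 20*n - 42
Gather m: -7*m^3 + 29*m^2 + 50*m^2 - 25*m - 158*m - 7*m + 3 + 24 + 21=-7*m^3 + 79*m^2 - 190*m + 48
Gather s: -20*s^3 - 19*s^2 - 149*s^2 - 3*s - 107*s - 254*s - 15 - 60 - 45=-20*s^3 - 168*s^2 - 364*s - 120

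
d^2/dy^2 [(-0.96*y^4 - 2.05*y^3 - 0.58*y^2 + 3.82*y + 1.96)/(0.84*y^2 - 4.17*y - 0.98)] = (-1.354752*y^6 + 20.176128*y^5 - 95.418432*y^4 - 136.11225*y^3 - 55.895868*y^2 - 34.138104*y + 39.055744)/(0.592704*y^6 - 8.827056*y^5 + 41.745564*y^4 - 51.915249*y^3 - 48.703158*y^2 - 12.014604*y - 0.941192)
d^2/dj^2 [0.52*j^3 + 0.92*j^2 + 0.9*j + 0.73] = 3.12*j + 1.84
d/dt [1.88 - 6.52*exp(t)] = -6.52*exp(t)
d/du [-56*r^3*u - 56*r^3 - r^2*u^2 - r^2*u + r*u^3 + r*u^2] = r*(-56*r^2 - 2*r*u - r + 3*u^2 + 2*u)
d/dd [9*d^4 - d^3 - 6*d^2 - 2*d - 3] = 36*d^3 - 3*d^2 - 12*d - 2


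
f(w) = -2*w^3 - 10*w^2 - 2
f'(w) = -6*w^2 - 20*w = 2*w*(-3*w - 10)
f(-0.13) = -2.16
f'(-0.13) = 2.50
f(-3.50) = -38.75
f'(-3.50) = -3.50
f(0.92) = -12.02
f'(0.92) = -23.48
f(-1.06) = -10.85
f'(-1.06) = 14.46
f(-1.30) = -14.51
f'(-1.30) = 15.86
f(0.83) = -10.03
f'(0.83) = -20.73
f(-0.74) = -6.67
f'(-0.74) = 11.51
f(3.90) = -272.74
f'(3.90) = -169.26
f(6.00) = -794.00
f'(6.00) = -336.00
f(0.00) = -2.00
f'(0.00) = 0.00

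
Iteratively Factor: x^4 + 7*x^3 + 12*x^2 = (x)*(x^3 + 7*x^2 + 12*x) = x*(x + 3)*(x^2 + 4*x) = x^2*(x + 3)*(x + 4)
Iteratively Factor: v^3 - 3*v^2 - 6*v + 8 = (v + 2)*(v^2 - 5*v + 4) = (v - 4)*(v + 2)*(v - 1)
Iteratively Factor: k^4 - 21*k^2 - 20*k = (k - 5)*(k^3 + 5*k^2 + 4*k) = k*(k - 5)*(k^2 + 5*k + 4) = k*(k - 5)*(k + 1)*(k + 4)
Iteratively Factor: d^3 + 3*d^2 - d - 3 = (d - 1)*(d^2 + 4*d + 3) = (d - 1)*(d + 3)*(d + 1)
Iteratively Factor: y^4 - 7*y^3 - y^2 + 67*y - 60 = (y - 1)*(y^3 - 6*y^2 - 7*y + 60) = (y - 5)*(y - 1)*(y^2 - y - 12) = (y - 5)*(y - 4)*(y - 1)*(y + 3)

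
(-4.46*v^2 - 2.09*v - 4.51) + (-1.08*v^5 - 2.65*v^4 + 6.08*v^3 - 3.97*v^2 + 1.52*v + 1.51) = -1.08*v^5 - 2.65*v^4 + 6.08*v^3 - 8.43*v^2 - 0.57*v - 3.0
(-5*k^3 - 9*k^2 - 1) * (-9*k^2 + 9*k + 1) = 45*k^5 + 36*k^4 - 86*k^3 - 9*k - 1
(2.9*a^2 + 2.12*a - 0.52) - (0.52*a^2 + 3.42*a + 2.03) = 2.38*a^2 - 1.3*a - 2.55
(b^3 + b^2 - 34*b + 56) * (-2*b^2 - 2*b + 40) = -2*b^5 - 4*b^4 + 106*b^3 - 4*b^2 - 1472*b + 2240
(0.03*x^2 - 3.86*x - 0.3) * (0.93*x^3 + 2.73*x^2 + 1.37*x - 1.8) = 0.0279*x^5 - 3.5079*x^4 - 10.7757*x^3 - 6.1612*x^2 + 6.537*x + 0.54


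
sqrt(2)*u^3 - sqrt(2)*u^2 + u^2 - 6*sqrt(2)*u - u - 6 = (u - 3)*(u + 2)*(sqrt(2)*u + 1)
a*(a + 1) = a^2 + a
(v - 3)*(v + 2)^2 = v^3 + v^2 - 8*v - 12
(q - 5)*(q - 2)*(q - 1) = q^3 - 8*q^2 + 17*q - 10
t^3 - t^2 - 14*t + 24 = (t - 3)*(t - 2)*(t + 4)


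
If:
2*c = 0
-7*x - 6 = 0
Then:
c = 0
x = -6/7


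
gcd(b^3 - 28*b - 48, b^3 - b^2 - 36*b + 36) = b - 6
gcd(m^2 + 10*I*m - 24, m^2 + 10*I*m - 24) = m^2 + 10*I*m - 24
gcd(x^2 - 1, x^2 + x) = x + 1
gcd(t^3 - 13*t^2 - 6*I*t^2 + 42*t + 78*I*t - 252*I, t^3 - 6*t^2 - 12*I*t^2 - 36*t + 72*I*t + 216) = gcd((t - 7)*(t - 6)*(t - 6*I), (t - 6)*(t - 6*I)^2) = t^2 + t*(-6 - 6*I) + 36*I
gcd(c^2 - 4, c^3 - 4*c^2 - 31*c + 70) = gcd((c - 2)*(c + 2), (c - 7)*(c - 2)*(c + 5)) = c - 2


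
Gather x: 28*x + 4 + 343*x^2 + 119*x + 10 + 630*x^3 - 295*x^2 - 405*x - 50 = 630*x^3 + 48*x^2 - 258*x - 36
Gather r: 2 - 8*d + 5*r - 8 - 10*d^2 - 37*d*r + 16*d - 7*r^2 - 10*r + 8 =-10*d^2 + 8*d - 7*r^2 + r*(-37*d - 5) + 2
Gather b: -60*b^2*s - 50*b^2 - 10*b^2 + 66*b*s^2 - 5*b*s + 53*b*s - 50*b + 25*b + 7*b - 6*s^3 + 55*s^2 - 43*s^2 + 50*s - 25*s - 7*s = b^2*(-60*s - 60) + b*(66*s^2 + 48*s - 18) - 6*s^3 + 12*s^2 + 18*s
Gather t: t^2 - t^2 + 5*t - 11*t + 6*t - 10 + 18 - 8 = 0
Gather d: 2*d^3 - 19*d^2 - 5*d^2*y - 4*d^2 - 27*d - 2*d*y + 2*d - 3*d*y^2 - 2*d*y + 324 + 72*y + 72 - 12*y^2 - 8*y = 2*d^3 + d^2*(-5*y - 23) + d*(-3*y^2 - 4*y - 25) - 12*y^2 + 64*y + 396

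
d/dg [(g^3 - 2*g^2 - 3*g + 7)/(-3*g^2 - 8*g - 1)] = (-3*g^4 - 16*g^3 + 4*g^2 + 46*g + 59)/(9*g^4 + 48*g^3 + 70*g^2 + 16*g + 1)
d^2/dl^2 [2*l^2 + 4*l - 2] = 4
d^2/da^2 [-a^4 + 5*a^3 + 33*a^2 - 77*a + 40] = -12*a^2 + 30*a + 66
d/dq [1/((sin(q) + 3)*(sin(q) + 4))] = -(2*sin(q) + 7)*cos(q)/((sin(q) + 3)^2*(sin(q) + 4)^2)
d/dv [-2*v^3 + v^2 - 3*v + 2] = -6*v^2 + 2*v - 3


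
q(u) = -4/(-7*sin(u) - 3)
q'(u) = -28*cos(u)/(-7*sin(u) - 3)^2 = -28*cos(u)/(7*sin(u) + 3)^2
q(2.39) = 0.51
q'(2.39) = 0.34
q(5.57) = -2.53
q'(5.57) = -8.49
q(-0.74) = -2.33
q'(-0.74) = -6.99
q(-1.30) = -1.07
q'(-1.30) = -0.53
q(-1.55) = -1.00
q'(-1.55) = -0.04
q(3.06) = 1.12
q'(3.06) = 2.19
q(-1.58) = -1.00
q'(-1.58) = 0.02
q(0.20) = 0.91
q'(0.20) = -1.42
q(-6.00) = 0.81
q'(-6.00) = -1.09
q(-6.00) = 0.81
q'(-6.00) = -1.09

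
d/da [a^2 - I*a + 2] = 2*a - I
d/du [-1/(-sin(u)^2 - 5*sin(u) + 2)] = -(2*sin(u) + 5)*cos(u)/(sin(u)^2 + 5*sin(u) - 2)^2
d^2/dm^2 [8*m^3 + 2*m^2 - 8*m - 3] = 48*m + 4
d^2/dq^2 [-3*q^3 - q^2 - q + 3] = -18*q - 2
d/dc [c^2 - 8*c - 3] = 2*c - 8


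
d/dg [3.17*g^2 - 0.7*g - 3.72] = 6.34*g - 0.7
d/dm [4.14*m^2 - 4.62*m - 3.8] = 8.28*m - 4.62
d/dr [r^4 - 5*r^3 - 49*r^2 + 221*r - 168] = 4*r^3 - 15*r^2 - 98*r + 221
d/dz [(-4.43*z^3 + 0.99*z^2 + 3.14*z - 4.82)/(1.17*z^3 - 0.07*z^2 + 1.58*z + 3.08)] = (-0.8482*z^4 - 21.3464*z^3 - 22.231*z^2 + 5.4236*z + 17.2868)/(1.3689*z^6 - 0.1638*z^5 + 3.7021*z^4 + 6.986*z^3 + 2.0652*z^2 + 9.7328*z + 9.4864)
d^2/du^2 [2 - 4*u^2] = -8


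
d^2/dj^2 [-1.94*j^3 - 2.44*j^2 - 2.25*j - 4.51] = -11.64*j - 4.88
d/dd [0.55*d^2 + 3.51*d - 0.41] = 1.1*d + 3.51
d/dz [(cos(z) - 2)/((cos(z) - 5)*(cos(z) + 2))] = (cos(z)^2 - 4*cos(z) + 16)*sin(z)/((cos(z) - 5)^2*(cos(z) + 2)^2)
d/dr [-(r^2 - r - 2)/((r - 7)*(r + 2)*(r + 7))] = r*(r^3 - 2*r^2 + 41*r + 188)/(r^6 + 4*r^5 - 94*r^4 - 392*r^3 + 2009*r^2 + 9604*r + 9604)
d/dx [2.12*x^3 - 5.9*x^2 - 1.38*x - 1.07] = 6.36*x^2 - 11.8*x - 1.38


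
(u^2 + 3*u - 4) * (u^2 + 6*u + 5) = u^4 + 9*u^3 + 19*u^2 - 9*u - 20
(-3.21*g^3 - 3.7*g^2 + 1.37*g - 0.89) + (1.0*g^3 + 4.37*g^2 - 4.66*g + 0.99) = -2.21*g^3 + 0.67*g^2 - 3.29*g + 0.1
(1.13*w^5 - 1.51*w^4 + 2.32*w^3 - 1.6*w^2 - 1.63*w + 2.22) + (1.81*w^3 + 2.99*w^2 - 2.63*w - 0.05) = 1.13*w^5 - 1.51*w^4 + 4.13*w^3 + 1.39*w^2 - 4.26*w + 2.17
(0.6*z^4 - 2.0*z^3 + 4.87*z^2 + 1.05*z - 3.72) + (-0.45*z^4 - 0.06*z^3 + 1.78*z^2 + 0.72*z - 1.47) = 0.15*z^4 - 2.06*z^3 + 6.65*z^2 + 1.77*z - 5.19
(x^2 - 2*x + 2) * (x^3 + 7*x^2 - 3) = x^5 + 5*x^4 - 12*x^3 + 11*x^2 + 6*x - 6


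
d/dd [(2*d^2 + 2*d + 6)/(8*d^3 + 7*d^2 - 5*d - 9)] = 4*(-4*d^4 - 8*d^3 - 42*d^2 - 30*d + 3)/(64*d^6 + 112*d^5 - 31*d^4 - 214*d^3 - 101*d^2 + 90*d + 81)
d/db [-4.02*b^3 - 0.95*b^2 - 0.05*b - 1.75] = -12.06*b^2 - 1.9*b - 0.05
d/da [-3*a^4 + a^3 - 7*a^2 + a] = -12*a^3 + 3*a^2 - 14*a + 1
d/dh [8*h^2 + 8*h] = 16*h + 8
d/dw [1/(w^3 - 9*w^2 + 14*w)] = (-3*w^2 + 18*w - 14)/(w^2*(w^2 - 9*w + 14)^2)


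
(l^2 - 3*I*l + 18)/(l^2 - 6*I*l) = (l + 3*I)/l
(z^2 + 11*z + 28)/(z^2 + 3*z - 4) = (z + 7)/(z - 1)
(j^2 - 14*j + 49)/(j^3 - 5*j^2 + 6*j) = (j^2 - 14*j + 49)/(j*(j^2 - 5*j + 6))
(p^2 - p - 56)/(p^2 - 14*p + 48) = (p + 7)/(p - 6)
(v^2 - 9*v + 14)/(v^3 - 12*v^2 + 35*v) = (v - 2)/(v*(v - 5))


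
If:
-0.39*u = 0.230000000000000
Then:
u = -0.59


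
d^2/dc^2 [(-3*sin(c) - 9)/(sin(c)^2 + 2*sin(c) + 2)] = 3*(sin(c)^5 + 10*sin(c)^4 + 4*sin(c)^3 - 34*sin(c)^2 - 32*sin(c) - 4)/(sin(c)^2 + 2*sin(c) + 2)^3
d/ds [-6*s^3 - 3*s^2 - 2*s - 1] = -18*s^2 - 6*s - 2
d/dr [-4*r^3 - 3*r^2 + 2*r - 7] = -12*r^2 - 6*r + 2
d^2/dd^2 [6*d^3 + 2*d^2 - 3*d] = 36*d + 4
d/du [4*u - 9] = 4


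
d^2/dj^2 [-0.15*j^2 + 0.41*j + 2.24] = -0.300000000000000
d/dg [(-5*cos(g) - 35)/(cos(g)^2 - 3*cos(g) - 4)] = 5*(sin(g)^2 - 14*cos(g) + 16)*sin(g)/((cos(g) - 4)^2*(cos(g) + 1)^2)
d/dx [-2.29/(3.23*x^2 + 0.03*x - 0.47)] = (14.7934*x + 0.0687)/(3.23*x^2 + 0.03*x - 0.47)^2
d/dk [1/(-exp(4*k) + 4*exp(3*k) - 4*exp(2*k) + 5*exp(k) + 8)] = (4*exp(3*k) - 12*exp(2*k) + 8*exp(k) - 5)*exp(k)/(-exp(4*k) + 4*exp(3*k) - 4*exp(2*k) + 5*exp(k) + 8)^2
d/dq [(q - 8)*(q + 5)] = 2*q - 3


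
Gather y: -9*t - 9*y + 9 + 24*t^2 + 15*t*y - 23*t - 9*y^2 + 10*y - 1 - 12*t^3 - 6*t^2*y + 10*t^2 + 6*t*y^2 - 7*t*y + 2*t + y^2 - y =-12*t^3 + 34*t^2 - 30*t + y^2*(6*t - 8) + y*(-6*t^2 + 8*t) + 8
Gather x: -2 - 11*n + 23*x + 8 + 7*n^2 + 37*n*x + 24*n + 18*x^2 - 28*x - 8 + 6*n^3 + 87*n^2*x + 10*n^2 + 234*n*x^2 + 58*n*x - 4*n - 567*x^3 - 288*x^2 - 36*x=6*n^3 + 17*n^2 + 9*n - 567*x^3 + x^2*(234*n - 270) + x*(87*n^2 + 95*n - 41) - 2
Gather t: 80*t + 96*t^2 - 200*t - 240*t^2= -144*t^2 - 120*t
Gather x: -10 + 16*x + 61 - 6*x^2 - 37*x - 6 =-6*x^2 - 21*x + 45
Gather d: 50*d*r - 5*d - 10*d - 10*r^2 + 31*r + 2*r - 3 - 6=d*(50*r - 15) - 10*r^2 + 33*r - 9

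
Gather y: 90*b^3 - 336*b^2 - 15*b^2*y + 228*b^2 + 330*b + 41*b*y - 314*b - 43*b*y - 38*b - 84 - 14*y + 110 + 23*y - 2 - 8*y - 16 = 90*b^3 - 108*b^2 - 22*b + y*(-15*b^2 - 2*b + 1) + 8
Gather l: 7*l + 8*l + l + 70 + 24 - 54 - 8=16*l + 32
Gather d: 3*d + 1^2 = 3*d + 1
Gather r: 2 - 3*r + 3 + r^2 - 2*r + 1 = r^2 - 5*r + 6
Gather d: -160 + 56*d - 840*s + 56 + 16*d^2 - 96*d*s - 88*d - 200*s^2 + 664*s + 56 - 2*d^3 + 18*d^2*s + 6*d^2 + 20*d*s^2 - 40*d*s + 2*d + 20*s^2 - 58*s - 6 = -2*d^3 + d^2*(18*s + 22) + d*(20*s^2 - 136*s - 30) - 180*s^2 - 234*s - 54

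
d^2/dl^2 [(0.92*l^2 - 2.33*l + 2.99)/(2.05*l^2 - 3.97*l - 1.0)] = (-3.5527136788005e-15*l^4 - 4.60880999999998*l^3 + 86.70885*l^2 - 174.66369*l + 126.849382)/(8.615125*l^6 - 50.051775*l^5 + 84.322035*l^4 - 13.739773*l^3 - 41.1327*l^2 - 11.91*l - 1.0)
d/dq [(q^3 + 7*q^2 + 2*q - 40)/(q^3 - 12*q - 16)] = (-7*q^3 - 14*q^2 + 16*q - 256)/(q^5 - 2*q^4 - 20*q^3 + 8*q^2 + 128*q + 128)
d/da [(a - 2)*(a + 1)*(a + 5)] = 3*a^2 + 8*a - 7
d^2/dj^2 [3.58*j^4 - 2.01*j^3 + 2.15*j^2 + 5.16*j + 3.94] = 42.96*j^2 - 12.06*j + 4.3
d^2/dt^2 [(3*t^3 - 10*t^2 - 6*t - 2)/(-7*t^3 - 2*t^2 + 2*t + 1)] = 2*(532*t^6 + 756*t^5 + 1134*t^4 + 844*t^3 + 234*t^2 + 45*t + 10)/(343*t^9 + 294*t^8 - 210*t^7 - 307*t^6 - 24*t^5 + 96*t^4 + 37*t^3 - 6*t^2 - 6*t - 1)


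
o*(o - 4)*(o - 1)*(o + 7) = o^4 + 2*o^3 - 31*o^2 + 28*o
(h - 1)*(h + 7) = h^2 + 6*h - 7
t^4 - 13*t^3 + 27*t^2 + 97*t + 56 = (t - 8)*(t - 7)*(t + 1)^2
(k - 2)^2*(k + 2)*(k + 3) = k^4 + k^3 - 10*k^2 - 4*k + 24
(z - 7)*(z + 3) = z^2 - 4*z - 21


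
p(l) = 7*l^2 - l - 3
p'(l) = 14*l - 1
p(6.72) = 306.39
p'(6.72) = 93.08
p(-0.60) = 0.12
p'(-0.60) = -9.40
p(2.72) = 46.07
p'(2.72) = 37.08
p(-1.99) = 26.71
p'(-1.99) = -28.86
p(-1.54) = 15.14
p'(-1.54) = -22.56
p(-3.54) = 88.26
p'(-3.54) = -50.56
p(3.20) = 65.48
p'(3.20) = 43.80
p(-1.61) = 16.75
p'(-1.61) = -23.54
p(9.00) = 555.00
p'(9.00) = 125.00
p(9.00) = 555.00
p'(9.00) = 125.00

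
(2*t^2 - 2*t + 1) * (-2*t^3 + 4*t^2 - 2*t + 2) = -4*t^5 + 12*t^4 - 14*t^3 + 12*t^2 - 6*t + 2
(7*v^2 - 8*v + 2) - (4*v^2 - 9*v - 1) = 3*v^2 + v + 3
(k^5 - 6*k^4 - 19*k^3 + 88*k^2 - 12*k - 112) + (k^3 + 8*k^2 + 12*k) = k^5 - 6*k^4 - 18*k^3 + 96*k^2 - 112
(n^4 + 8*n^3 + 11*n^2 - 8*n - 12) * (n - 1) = n^5 + 7*n^4 + 3*n^3 - 19*n^2 - 4*n + 12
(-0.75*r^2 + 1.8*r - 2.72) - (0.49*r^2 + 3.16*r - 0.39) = -1.24*r^2 - 1.36*r - 2.33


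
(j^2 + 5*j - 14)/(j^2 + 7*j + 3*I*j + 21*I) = (j - 2)/(j + 3*I)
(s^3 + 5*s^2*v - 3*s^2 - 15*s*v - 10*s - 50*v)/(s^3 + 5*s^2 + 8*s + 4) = (s^2 + 5*s*v - 5*s - 25*v)/(s^2 + 3*s + 2)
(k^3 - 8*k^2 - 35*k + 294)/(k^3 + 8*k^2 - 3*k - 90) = (k^2 - 14*k + 49)/(k^2 + 2*k - 15)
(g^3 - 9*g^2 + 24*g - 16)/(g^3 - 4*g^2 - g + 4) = (g - 4)/(g + 1)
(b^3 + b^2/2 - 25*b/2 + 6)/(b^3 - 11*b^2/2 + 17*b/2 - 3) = (b + 4)/(b - 2)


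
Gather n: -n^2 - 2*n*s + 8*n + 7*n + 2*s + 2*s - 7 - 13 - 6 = -n^2 + n*(15 - 2*s) + 4*s - 26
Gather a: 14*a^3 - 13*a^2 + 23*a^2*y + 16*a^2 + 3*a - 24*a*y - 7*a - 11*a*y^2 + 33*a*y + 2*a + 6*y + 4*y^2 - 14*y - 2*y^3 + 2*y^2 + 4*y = 14*a^3 + a^2*(23*y + 3) + a*(-11*y^2 + 9*y - 2) - 2*y^3 + 6*y^2 - 4*y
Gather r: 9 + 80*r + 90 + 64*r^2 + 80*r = 64*r^2 + 160*r + 99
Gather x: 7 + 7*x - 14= 7*x - 7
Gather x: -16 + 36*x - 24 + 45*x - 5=81*x - 45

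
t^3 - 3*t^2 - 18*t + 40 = (t - 5)*(t - 2)*(t + 4)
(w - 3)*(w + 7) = w^2 + 4*w - 21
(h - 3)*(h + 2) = h^2 - h - 6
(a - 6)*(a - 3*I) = a^2 - 6*a - 3*I*a + 18*I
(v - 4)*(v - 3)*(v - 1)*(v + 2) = v^4 - 6*v^3 + 3*v^2 + 26*v - 24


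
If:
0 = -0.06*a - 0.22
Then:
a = -3.67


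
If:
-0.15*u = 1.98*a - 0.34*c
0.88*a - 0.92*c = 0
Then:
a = -0.0906463478717814*u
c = -0.0867052023121387*u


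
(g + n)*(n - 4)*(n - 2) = g*n^2 - 6*g*n + 8*g + n^3 - 6*n^2 + 8*n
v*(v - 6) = v^2 - 6*v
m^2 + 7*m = m*(m + 7)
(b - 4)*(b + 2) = b^2 - 2*b - 8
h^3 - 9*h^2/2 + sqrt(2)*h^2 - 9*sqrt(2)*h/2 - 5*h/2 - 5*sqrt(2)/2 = (h - 5)*(h + 1/2)*(h + sqrt(2))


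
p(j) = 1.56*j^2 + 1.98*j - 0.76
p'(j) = 3.12*j + 1.98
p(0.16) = -0.40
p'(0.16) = 2.48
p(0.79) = 1.78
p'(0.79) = 4.44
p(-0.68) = -1.39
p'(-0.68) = -0.14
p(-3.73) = 13.56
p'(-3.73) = -9.66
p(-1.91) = 1.15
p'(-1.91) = -3.98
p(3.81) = 29.43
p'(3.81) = 13.87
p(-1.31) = -0.68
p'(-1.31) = -2.11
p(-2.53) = 4.22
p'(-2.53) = -5.91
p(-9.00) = 107.78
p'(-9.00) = -26.10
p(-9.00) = 107.78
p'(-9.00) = -26.10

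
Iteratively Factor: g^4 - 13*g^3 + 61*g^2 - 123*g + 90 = (g - 5)*(g^3 - 8*g^2 + 21*g - 18) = (g - 5)*(g - 3)*(g^2 - 5*g + 6) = (g - 5)*(g - 3)^2*(g - 2)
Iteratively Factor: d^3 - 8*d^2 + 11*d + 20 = (d + 1)*(d^2 - 9*d + 20) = (d - 5)*(d + 1)*(d - 4)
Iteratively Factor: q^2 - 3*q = (q)*(q - 3)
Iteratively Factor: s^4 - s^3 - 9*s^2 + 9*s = (s)*(s^3 - s^2 - 9*s + 9) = s*(s - 3)*(s^2 + 2*s - 3) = s*(s - 3)*(s - 1)*(s + 3)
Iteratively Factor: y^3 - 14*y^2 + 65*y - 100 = (y - 4)*(y^2 - 10*y + 25) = (y - 5)*(y - 4)*(y - 5)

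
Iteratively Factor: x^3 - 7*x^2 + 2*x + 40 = (x - 4)*(x^2 - 3*x - 10) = (x - 5)*(x - 4)*(x + 2)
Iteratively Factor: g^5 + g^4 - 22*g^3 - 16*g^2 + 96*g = (g + 4)*(g^4 - 3*g^3 - 10*g^2 + 24*g) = (g - 2)*(g + 4)*(g^3 - g^2 - 12*g) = g*(g - 2)*(g + 4)*(g^2 - g - 12) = g*(g - 4)*(g - 2)*(g + 4)*(g + 3)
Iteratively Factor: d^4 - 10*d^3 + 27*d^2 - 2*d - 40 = (d - 2)*(d^3 - 8*d^2 + 11*d + 20) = (d - 2)*(d + 1)*(d^2 - 9*d + 20) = (d - 5)*(d - 2)*(d + 1)*(d - 4)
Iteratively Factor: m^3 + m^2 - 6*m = (m - 2)*(m^2 + 3*m) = (m - 2)*(m + 3)*(m)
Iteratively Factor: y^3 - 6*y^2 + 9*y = (y - 3)*(y^2 - 3*y) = y*(y - 3)*(y - 3)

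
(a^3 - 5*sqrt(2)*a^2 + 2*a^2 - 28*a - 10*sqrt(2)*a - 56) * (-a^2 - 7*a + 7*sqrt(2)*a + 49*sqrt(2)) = -a^5 - 9*a^4 + 12*sqrt(2)*a^4 - 56*a^3 + 108*sqrt(2)*a^3 - 378*a^2 - 28*sqrt(2)*a^2 - 1764*sqrt(2)*a - 588*a - 2744*sqrt(2)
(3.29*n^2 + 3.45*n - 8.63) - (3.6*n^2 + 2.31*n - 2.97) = -0.31*n^2 + 1.14*n - 5.66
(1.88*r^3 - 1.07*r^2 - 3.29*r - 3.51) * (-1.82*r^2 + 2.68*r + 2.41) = -3.4216*r^5 + 6.9858*r^4 + 7.651*r^3 - 5.0077*r^2 - 17.3357*r - 8.4591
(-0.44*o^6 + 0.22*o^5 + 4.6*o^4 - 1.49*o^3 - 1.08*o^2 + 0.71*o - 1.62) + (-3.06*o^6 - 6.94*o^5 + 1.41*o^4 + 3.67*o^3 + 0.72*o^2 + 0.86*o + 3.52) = -3.5*o^6 - 6.72*o^5 + 6.01*o^4 + 2.18*o^3 - 0.36*o^2 + 1.57*o + 1.9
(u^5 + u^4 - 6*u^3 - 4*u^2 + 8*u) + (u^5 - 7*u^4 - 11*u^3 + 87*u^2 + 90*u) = 2*u^5 - 6*u^4 - 17*u^3 + 83*u^2 + 98*u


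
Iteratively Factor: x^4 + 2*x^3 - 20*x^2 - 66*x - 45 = (x + 1)*(x^3 + x^2 - 21*x - 45) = (x - 5)*(x + 1)*(x^2 + 6*x + 9) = (x - 5)*(x + 1)*(x + 3)*(x + 3)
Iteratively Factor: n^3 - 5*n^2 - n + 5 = (n + 1)*(n^2 - 6*n + 5) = (n - 1)*(n + 1)*(n - 5)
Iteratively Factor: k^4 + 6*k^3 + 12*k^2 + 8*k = (k + 2)*(k^3 + 4*k^2 + 4*k) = (k + 2)^2*(k^2 + 2*k) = k*(k + 2)^2*(k + 2)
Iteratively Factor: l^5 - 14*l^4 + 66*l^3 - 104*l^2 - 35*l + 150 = (l - 2)*(l^4 - 12*l^3 + 42*l^2 - 20*l - 75) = (l - 5)*(l - 2)*(l^3 - 7*l^2 + 7*l + 15) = (l - 5)*(l - 2)*(l + 1)*(l^2 - 8*l + 15) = (l - 5)*(l - 3)*(l - 2)*(l + 1)*(l - 5)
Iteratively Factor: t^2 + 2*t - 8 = (t - 2)*(t + 4)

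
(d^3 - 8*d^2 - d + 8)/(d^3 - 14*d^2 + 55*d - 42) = (d^2 - 7*d - 8)/(d^2 - 13*d + 42)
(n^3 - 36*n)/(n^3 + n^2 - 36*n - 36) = n/(n + 1)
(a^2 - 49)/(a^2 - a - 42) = (a + 7)/(a + 6)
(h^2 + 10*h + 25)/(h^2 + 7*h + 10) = (h + 5)/(h + 2)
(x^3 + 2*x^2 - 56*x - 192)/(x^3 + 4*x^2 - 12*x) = (x^2 - 4*x - 32)/(x*(x - 2))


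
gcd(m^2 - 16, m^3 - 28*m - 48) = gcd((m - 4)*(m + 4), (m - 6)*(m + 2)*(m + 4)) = m + 4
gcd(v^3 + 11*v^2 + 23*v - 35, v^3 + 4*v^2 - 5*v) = v^2 + 4*v - 5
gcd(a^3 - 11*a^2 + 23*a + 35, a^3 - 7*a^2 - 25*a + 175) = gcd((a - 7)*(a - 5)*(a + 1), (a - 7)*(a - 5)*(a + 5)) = a^2 - 12*a + 35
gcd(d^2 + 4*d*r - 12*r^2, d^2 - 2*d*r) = -d + 2*r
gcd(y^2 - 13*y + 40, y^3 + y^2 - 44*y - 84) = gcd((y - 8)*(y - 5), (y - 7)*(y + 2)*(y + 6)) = 1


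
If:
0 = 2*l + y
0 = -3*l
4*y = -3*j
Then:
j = 0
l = 0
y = 0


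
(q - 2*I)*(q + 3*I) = q^2 + I*q + 6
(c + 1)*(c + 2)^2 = c^3 + 5*c^2 + 8*c + 4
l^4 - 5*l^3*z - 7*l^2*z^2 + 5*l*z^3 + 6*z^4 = (l - 6*z)*(l - z)*(l + z)^2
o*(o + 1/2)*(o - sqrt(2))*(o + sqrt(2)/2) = o^4 - sqrt(2)*o^3/2 + o^3/2 - o^2 - sqrt(2)*o^2/4 - o/2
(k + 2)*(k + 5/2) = k^2 + 9*k/2 + 5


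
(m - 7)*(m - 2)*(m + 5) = m^3 - 4*m^2 - 31*m + 70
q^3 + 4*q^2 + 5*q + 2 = (q + 1)^2*(q + 2)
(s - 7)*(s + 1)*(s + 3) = s^3 - 3*s^2 - 25*s - 21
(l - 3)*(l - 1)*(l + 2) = l^3 - 2*l^2 - 5*l + 6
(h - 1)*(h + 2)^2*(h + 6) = h^4 + 9*h^3 + 18*h^2 - 4*h - 24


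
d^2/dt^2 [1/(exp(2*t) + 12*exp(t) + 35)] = 4*(-(exp(t) + 3)*(exp(2*t) + 12*exp(t) + 35) + 2*(exp(t) + 6)^2*exp(t))*exp(t)/(exp(2*t) + 12*exp(t) + 35)^3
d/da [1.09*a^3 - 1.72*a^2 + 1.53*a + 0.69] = 3.27*a^2 - 3.44*a + 1.53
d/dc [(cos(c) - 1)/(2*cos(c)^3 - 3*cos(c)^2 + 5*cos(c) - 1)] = 4*(9*sin(c)^2 + 9*cos(c) + cos(3*c) - 13)*sin(c)/(6*sin(c)^2 + 13*cos(c) + cos(3*c) - 8)^2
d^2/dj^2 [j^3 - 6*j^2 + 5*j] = 6*j - 12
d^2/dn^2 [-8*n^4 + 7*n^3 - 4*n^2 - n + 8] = -96*n^2 + 42*n - 8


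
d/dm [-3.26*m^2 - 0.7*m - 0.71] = -6.52*m - 0.7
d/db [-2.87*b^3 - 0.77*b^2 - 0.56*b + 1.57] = -8.61*b^2 - 1.54*b - 0.56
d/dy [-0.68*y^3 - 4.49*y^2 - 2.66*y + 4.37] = -2.04*y^2 - 8.98*y - 2.66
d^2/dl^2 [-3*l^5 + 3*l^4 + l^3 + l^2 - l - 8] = -60*l^3 + 36*l^2 + 6*l + 2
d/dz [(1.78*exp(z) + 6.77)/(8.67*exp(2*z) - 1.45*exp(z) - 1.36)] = (-15.4326*exp(2*z) - 117.3918*exp(z) + 7.3957)*exp(z)/(75.1689*exp(4*z) - 25.143*exp(3*z) - 21.4799*exp(2*z) + 3.944*exp(z) + 1.8496)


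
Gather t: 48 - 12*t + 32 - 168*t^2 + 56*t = -168*t^2 + 44*t + 80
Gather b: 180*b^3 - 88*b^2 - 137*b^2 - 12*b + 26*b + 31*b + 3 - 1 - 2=180*b^3 - 225*b^2 + 45*b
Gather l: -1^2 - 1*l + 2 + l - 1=0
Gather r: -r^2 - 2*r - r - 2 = -r^2 - 3*r - 2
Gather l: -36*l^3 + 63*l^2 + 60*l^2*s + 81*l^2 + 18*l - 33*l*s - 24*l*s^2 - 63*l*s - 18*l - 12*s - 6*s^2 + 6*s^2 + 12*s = -36*l^3 + l^2*(60*s + 144) + l*(-24*s^2 - 96*s)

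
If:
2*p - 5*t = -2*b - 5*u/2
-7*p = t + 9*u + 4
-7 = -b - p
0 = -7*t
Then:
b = 13/35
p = 232/35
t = 0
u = -28/5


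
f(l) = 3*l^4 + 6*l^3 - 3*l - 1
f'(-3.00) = -165.00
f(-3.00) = 89.00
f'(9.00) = 10203.00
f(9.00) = 24029.00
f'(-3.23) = -219.59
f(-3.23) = 133.04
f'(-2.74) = -114.71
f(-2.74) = 52.89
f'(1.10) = 34.75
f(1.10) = 8.08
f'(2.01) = 167.17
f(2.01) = 90.66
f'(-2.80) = -125.30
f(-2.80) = 60.08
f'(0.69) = 9.51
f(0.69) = -0.42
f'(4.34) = 1317.00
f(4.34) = 1540.80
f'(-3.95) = -461.71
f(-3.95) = 371.38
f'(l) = 12*l^3 + 18*l^2 - 3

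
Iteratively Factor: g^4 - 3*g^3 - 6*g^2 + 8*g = (g + 2)*(g^3 - 5*g^2 + 4*g) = (g - 1)*(g + 2)*(g^2 - 4*g) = g*(g - 1)*(g + 2)*(g - 4)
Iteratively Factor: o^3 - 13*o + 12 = (o + 4)*(o^2 - 4*o + 3) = (o - 3)*(o + 4)*(o - 1)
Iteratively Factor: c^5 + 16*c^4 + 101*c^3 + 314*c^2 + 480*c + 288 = (c + 4)*(c^4 + 12*c^3 + 53*c^2 + 102*c + 72) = (c + 3)*(c + 4)*(c^3 + 9*c^2 + 26*c + 24) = (c + 3)^2*(c + 4)*(c^2 + 6*c + 8) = (c + 3)^2*(c + 4)^2*(c + 2)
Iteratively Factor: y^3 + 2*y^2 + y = (y)*(y^2 + 2*y + 1) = y*(y + 1)*(y + 1)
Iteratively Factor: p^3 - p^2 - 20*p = (p)*(p^2 - p - 20) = p*(p + 4)*(p - 5)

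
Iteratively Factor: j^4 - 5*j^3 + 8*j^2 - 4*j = (j)*(j^3 - 5*j^2 + 8*j - 4) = j*(j - 2)*(j^2 - 3*j + 2) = j*(j - 2)*(j - 1)*(j - 2)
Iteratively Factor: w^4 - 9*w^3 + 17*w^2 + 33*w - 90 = (w - 5)*(w^3 - 4*w^2 - 3*w + 18) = (w - 5)*(w - 3)*(w^2 - w - 6) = (w - 5)*(w - 3)*(w + 2)*(w - 3)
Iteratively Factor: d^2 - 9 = (d - 3)*(d + 3)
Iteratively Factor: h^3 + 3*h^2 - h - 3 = (h + 3)*(h^2 - 1) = (h - 1)*(h + 3)*(h + 1)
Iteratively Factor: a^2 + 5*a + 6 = (a + 2)*(a + 3)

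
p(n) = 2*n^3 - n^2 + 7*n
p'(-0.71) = 11.44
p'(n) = 6*n^2 - 2*n + 7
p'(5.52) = 178.78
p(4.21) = 160.98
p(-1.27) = -14.60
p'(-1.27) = 19.22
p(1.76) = 20.13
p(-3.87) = -157.99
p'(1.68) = 20.57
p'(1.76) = 22.07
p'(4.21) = 104.92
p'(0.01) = 6.98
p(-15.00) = -7080.00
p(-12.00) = -3684.00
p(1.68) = 18.42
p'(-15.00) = 1387.00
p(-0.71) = -6.19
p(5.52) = 344.56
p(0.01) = 0.07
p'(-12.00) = 895.00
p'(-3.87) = 104.60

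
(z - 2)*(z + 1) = z^2 - z - 2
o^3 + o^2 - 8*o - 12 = (o - 3)*(o + 2)^2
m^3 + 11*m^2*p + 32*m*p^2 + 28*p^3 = (m + 2*p)^2*(m + 7*p)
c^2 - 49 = (c - 7)*(c + 7)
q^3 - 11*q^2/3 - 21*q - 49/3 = (q - 7)*(q + 1)*(q + 7/3)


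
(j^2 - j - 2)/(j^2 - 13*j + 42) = (j^2 - j - 2)/(j^2 - 13*j + 42)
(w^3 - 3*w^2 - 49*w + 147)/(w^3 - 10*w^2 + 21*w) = (w + 7)/w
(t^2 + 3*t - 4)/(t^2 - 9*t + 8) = (t + 4)/(t - 8)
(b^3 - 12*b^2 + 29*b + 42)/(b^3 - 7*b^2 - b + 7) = (b - 6)/(b - 1)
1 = 1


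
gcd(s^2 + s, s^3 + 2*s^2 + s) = s^2 + s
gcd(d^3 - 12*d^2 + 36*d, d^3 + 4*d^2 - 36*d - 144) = d - 6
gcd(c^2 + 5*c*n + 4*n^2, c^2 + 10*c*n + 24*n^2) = c + 4*n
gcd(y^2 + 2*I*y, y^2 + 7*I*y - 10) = y + 2*I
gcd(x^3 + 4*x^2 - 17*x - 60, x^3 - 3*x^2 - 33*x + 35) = x + 5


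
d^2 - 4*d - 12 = (d - 6)*(d + 2)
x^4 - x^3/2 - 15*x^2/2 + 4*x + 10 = (x - 2)^2*(x + 1)*(x + 5/2)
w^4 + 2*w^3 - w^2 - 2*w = w*(w - 1)*(w + 1)*(w + 2)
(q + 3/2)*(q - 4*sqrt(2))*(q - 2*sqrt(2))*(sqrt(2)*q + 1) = sqrt(2)*q^4 - 11*q^3 + 3*sqrt(2)*q^3/2 - 33*q^2/2 + 10*sqrt(2)*q^2 + 16*q + 15*sqrt(2)*q + 24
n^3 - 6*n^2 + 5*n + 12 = (n - 4)*(n - 3)*(n + 1)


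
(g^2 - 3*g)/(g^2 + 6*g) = (g - 3)/(g + 6)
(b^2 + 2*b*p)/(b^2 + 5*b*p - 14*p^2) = b*(b + 2*p)/(b^2 + 5*b*p - 14*p^2)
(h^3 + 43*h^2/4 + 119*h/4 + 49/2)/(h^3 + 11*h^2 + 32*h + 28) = (h + 7/4)/(h + 2)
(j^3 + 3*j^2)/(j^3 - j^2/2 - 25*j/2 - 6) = 2*j^2/(2*j^2 - 7*j - 4)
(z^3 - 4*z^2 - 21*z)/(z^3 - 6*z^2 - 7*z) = (z + 3)/(z + 1)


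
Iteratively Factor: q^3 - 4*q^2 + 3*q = (q - 3)*(q^2 - q) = q*(q - 3)*(q - 1)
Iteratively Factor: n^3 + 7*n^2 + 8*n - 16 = (n - 1)*(n^2 + 8*n + 16) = (n - 1)*(n + 4)*(n + 4)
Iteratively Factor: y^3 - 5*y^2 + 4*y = (y - 4)*(y^2 - y) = y*(y - 4)*(y - 1)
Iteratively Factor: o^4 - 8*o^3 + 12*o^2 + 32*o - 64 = (o - 2)*(o^3 - 6*o^2 + 32) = (o - 4)*(o - 2)*(o^2 - 2*o - 8) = (o - 4)*(o - 2)*(o + 2)*(o - 4)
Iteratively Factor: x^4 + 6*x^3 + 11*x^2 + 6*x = (x)*(x^3 + 6*x^2 + 11*x + 6) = x*(x + 3)*(x^2 + 3*x + 2) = x*(x + 2)*(x + 3)*(x + 1)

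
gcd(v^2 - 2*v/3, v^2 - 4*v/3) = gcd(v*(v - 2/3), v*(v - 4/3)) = v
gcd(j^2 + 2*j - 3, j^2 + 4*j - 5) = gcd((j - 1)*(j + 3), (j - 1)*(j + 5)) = j - 1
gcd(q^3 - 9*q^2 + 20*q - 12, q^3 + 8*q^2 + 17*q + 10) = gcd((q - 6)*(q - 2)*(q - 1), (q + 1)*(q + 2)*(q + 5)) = 1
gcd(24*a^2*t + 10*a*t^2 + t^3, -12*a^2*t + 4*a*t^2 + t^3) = 6*a*t + t^2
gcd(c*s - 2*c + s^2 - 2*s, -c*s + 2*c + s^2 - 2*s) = s - 2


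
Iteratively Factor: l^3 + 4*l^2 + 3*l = (l + 1)*(l^2 + 3*l) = l*(l + 1)*(l + 3)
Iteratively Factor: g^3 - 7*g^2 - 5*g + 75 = (g - 5)*(g^2 - 2*g - 15) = (g - 5)*(g + 3)*(g - 5)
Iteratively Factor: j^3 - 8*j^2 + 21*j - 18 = (j - 3)*(j^2 - 5*j + 6) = (j - 3)^2*(j - 2)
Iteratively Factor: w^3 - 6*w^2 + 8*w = (w - 4)*(w^2 - 2*w) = (w - 4)*(w - 2)*(w)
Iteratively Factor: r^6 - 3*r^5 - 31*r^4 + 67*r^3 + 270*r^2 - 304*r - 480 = (r + 3)*(r^5 - 6*r^4 - 13*r^3 + 106*r^2 - 48*r - 160) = (r - 5)*(r + 3)*(r^4 - r^3 - 18*r^2 + 16*r + 32) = (r - 5)*(r - 4)*(r + 3)*(r^3 + 3*r^2 - 6*r - 8) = (r - 5)*(r - 4)*(r + 3)*(r + 4)*(r^2 - r - 2) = (r - 5)*(r - 4)*(r + 1)*(r + 3)*(r + 4)*(r - 2)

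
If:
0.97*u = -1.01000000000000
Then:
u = -1.04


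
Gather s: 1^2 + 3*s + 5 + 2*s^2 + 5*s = 2*s^2 + 8*s + 6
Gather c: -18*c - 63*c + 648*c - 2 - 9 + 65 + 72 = 567*c + 126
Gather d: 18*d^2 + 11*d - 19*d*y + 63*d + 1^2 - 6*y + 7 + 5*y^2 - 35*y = 18*d^2 + d*(74 - 19*y) + 5*y^2 - 41*y + 8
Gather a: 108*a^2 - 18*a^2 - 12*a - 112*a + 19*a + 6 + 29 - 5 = 90*a^2 - 105*a + 30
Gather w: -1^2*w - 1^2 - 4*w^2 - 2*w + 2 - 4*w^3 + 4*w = -4*w^3 - 4*w^2 + w + 1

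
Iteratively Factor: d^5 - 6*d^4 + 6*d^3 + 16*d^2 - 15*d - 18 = (d + 1)*(d^4 - 7*d^3 + 13*d^2 + 3*d - 18) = (d + 1)^2*(d^3 - 8*d^2 + 21*d - 18) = (d - 3)*(d + 1)^2*(d^2 - 5*d + 6) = (d - 3)*(d - 2)*(d + 1)^2*(d - 3)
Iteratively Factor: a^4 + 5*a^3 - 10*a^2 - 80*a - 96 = (a - 4)*(a^3 + 9*a^2 + 26*a + 24) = (a - 4)*(a + 4)*(a^2 + 5*a + 6) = (a - 4)*(a + 3)*(a + 4)*(a + 2)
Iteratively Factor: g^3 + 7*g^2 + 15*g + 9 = (g + 3)*(g^2 + 4*g + 3) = (g + 3)^2*(g + 1)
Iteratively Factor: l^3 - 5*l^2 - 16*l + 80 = (l - 5)*(l^2 - 16) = (l - 5)*(l + 4)*(l - 4)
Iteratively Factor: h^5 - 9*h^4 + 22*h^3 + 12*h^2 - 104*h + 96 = (h - 3)*(h^4 - 6*h^3 + 4*h^2 + 24*h - 32) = (h - 3)*(h - 2)*(h^3 - 4*h^2 - 4*h + 16) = (h - 3)*(h - 2)*(h + 2)*(h^2 - 6*h + 8) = (h - 4)*(h - 3)*(h - 2)*(h + 2)*(h - 2)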